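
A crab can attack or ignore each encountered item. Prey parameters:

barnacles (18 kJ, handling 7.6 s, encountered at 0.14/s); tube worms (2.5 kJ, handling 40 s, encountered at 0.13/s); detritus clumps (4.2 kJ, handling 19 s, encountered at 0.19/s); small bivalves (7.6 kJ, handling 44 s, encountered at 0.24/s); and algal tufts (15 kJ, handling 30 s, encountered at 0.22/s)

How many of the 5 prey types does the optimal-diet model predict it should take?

1

Rank by E/h (kJ/s): barnacles 2.37, algal tufts 0.5, detritus clumps 0.221, small bivalves 0.173, tube worms 0.0625. Include each in turn until the next type's E/h falls below the running intake rate.
Rate on top 1: 1.221. algal tufts: 0.5 < 1.221 → exclude; stop.
Optimal diet: barnacles — 1 of 5 types.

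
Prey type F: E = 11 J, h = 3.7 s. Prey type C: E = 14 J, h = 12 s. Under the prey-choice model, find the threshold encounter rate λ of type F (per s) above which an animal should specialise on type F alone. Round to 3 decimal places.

At the threshold, the rate on type F alone equals the profitability of type C: λ·11/(1 + λ·3.7) = 14/12 = 1.167.
Rearranging, λ(11 − 1.167×3.7) = 1.167, so λ = 1.167/6.683 = 0.1746 per s.

0.175 per s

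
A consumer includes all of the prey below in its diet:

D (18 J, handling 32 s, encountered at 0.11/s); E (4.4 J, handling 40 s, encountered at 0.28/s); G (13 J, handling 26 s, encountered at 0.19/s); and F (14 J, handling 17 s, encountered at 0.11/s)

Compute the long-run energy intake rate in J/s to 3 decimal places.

0.321 J/s

R = (0.11×18 + 0.28×4.4 + 0.19×13 + 0.11×14) / (1 + 0.11×32 + 0.28×40 + 0.19×26 + 0.11×17) = 7.222/22.53 = 0.3206 J/s.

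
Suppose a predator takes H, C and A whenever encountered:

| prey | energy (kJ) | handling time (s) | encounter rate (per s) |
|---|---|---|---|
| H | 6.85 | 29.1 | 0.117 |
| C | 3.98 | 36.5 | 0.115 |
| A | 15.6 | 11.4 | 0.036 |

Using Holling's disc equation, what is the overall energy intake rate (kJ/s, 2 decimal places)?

Energy encountered per unit search time: 0.117×6.85 + 0.115×3.98 + 0.036×15.6 = 1.821 kJ/s.
Handling time per unit search time: 0.117×29.1 + 0.115×36.5 + 0.036×11.4 = 8.013.
Rate = 1.821/(1 + 8.013) = 0.202 kJ/s.

0.20 kJ/s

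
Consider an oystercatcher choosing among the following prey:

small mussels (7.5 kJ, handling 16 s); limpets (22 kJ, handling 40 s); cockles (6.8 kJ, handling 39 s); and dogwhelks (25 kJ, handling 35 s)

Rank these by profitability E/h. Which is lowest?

Profitability E/h (kJ/s): small mussels = 7.5/16 = 0.469, limpets = 22/40 = 0.55, cockles = 6.8/39 = 0.174, dogwhelks = 25/35 = 0.714.
Ranked: dogwhelks > limpets > small mussels > cockles.

cockles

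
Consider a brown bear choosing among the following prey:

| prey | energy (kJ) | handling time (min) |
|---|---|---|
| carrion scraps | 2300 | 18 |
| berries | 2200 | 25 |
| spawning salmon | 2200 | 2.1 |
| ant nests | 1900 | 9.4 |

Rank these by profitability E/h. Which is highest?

In descending order of E/h:
spawning salmon: 2200/2.1 = 1.05e+03 kJ/min
ant nests: 1900/9.4 = 202 kJ/min
carrion scraps: 2300/18 = 128 kJ/min
berries: 2200/25 = 88 kJ/min

spawning salmon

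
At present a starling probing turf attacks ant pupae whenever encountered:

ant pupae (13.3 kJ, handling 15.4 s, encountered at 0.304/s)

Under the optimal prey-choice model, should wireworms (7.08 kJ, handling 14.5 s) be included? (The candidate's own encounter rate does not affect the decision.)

Intake rate on the current diet: R = (0.304×13.3) / (1 + 0.304×15.4) = 4.043/5.682 = 0.7116 kJ/s.
Profitability of wireworms: 7.08/14.5 = 0.4883 kJ/s.
0.4883 < 0.7116, so adding wireworms would lower the average — exclude it.

No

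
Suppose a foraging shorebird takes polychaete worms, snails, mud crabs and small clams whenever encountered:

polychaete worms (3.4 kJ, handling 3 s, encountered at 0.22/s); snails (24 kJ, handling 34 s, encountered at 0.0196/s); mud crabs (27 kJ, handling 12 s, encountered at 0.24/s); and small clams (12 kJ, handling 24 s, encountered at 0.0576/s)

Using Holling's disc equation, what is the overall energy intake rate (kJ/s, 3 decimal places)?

1.273 kJ/s

R = Σλ_iE_i / (1 + Σλ_ih_i)
Numerator: 0.22×3.4 + 0.0196×24 + 0.24×27 + 0.0576×12 = 8.39
Denominator: 1 + 0.22×3 + 0.0196×34 + 0.24×12 + 0.0576×24 = 6.589
R = 8.39/6.589 = 1.273 kJ/s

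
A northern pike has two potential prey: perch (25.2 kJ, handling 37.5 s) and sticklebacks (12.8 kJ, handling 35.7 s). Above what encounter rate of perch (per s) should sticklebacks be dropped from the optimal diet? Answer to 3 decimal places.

The zero-one rule: include sticklebacks iff E₂/h₂ > λE₁/(1+λh₁). Equality gives the switch point.
λE₁h₂ = E₂ + λE₂h₁ ⇒ λ = E₂/(E₁h₂ − E₂h₁) = 12.8/(899.6 − 480) = 0.0305 per s.

0.031 per s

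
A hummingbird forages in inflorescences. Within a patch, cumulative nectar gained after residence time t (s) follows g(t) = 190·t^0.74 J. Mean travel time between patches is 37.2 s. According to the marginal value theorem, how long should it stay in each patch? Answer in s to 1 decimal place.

105.9 s

Maximise g(t)/(T+t): set derivative to zero → g'(t)(T+t) = g(t).
g'(t) = 0.74·190·t^-0.26. Setting 0.74·190·t^-0.26 = 190·t^0.74/(37.2+t) gives 0.74(37.2+t) = t, so 0.26·t = 0.74×37.2.
t* = 0.74×37.2/0.26 = 105.9 s.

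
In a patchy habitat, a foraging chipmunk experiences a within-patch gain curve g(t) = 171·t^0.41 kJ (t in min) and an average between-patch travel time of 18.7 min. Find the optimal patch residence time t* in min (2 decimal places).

12.99 min

Maximise g(t)/(T+t): set derivative to zero → g'(t)(T+t) = g(t).
g'(t) = 0.41·171·t^-0.59. Setting 0.41·171·t^-0.59 = 171·t^0.41/(18.7+t) gives 0.41(18.7+t) = t, so 0.59·t = 0.41×18.7.
t* = 0.41×18.7/0.59 = 12.99 min.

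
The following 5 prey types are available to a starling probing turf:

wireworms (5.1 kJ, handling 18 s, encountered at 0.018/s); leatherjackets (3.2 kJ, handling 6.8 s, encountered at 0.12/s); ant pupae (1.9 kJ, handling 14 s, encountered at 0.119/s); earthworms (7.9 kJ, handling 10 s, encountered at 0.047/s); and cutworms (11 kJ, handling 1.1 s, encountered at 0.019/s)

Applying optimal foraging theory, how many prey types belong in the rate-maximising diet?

3

E/h in descending order: cutworms 10, earthworms 0.79, leatherjackets 0.471, wireworms 0.283, ant pupae 0.136 kJ/s. The optimal diet is the largest prefix of this list for which every included type satisfies E_i/h_i > R on the types above it.
Rate on top 1: 0.2047. earthworms: 0.79 > 0.2047 → include.
Rate on top 2: 0.3892. leatherjackets: 0.471 > 0.3892 → include.
Rate on top 3: 0.418. wireworms: 0.283 < 0.418 → exclude; stop.
Optimal diet: cutworms, earthworms, leatherjackets — 3 of 5 types.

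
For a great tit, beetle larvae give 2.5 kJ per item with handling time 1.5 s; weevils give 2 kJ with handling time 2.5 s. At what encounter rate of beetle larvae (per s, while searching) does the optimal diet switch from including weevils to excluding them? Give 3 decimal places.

0.615 per s

Drop weevils once their profitability E₂/h₂ falls below the rate achievable on beetle larvae alone: E₂/h₂ = λE₁/(1 + λh₁).
Solve for λ: λE₁h₂ = E₂(1 + λh₁) → λ(E₁h₂ − E₂h₁) = E₂ → λ = E₂/(E₁h₂ − E₂h₁).
λ = 2/(2.5×2.5 − 2×1.5) = 2/3.25 = 0.6154 per s.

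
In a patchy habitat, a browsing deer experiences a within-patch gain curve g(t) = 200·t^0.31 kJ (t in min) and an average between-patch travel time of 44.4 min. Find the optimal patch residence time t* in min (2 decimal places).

19.95 min

Maximise g(t)/(T+t): set derivative to zero → g'(t)(T+t) = g(t).
g'(t) = 0.31·200·t^-0.69. Setting 0.31·200·t^-0.69 = 200·t^0.31/(44.4+t) gives 0.31(44.4+t) = t, so 0.69·t = 0.31×44.4.
t* = 0.31×44.4/0.69 = 19.95 min.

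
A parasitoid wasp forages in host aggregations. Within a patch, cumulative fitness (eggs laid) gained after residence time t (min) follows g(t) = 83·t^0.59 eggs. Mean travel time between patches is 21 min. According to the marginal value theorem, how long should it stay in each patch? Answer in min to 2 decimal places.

Maximise g(t)/(T+t): set derivative to zero → g'(t)(T+t) = g(t).
g'(t) = 0.59·83·t^-0.41. Setting 0.59·83·t^-0.41 = 83·t^0.59/(21+t) gives 0.59(21+t) = t, so 0.41·t = 0.59×21.
t* = 0.59×21/0.41 = 30.22 min.

30.22 min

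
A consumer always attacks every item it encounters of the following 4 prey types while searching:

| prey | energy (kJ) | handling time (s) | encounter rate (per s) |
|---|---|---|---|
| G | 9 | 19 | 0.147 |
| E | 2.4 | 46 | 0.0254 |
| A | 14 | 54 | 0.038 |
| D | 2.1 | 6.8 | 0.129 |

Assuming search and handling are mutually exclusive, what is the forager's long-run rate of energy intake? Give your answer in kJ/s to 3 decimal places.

0.277 kJ/s

R = (0.147×9 + 0.0254×2.4 + 0.038×14 + 0.129×2.1) / (1 + 0.147×19 + 0.0254×46 + 0.038×54 + 0.129×6.8) = 2.187/7.891 = 0.2771 kJ/s.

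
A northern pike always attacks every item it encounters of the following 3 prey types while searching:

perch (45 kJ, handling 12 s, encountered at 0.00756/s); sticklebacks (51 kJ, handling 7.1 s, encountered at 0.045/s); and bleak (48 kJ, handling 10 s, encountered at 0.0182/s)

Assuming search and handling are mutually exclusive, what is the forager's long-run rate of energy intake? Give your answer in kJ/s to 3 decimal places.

Energy encountered per unit search time: 0.00756×45 + 0.045×51 + 0.0182×48 = 3.509 kJ/s.
Handling time per unit search time: 0.00756×12 + 0.045×7.1 + 0.0182×10 = 0.5922.
Rate = 3.509/(1 + 0.5922) = 2.204 kJ/s.

2.204 kJ/s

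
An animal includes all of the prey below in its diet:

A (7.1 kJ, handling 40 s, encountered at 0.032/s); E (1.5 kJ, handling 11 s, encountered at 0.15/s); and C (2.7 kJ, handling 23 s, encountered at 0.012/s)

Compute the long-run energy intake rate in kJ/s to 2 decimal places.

Energy encountered per unit search time: 0.032×7.1 + 0.15×1.5 + 0.012×2.7 = 0.4846 kJ/s.
Handling time per unit search time: 0.032×40 + 0.15×11 + 0.012×23 = 3.206.
Rate = 0.4846/(1 + 3.206) = 0.1152 kJ/s.

0.12 kJ/s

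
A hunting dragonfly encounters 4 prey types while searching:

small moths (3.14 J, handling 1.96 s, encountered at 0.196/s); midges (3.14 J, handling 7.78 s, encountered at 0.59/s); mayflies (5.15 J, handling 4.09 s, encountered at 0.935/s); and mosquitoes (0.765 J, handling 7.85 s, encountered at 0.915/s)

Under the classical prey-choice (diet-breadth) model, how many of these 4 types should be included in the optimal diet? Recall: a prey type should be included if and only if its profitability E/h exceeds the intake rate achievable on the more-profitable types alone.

2

Rank by E/h (J/s): small moths 1.6, mayflies 1.26, midges 0.404, mosquitoes 0.0975. Include each in turn until the next type's E/h falls below the running intake rate.
Rate on top 1: 0.4446. mayflies: 1.26 > 0.4446 → include.
Rate on top 2: 1.043. midges: 0.404 < 1.043 → exclude; stop.
Optimal diet: small moths, mayflies — 2 of 4 types.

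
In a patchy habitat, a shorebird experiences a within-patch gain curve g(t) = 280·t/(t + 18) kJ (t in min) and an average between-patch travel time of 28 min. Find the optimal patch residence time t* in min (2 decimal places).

22.45 min

By the marginal value theorem, leave when the instantaneous gain rate g'(t) equals the habitat-wide average g(t)/(T + t).
g'(t) = 280·18/(t + 18)². Setting 280·18/(t+18)² = 280t/[(t+18)(28+t)] gives 18(28+t) = t(t+18), so t² = 18×28 = 504.
t* = √504 = 22.45 min.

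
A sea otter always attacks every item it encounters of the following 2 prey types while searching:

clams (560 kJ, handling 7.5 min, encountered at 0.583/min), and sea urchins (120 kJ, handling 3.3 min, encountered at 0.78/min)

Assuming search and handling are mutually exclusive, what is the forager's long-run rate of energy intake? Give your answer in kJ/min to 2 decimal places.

52.86 kJ/min

R = Σλ_iE_i / (1 + Σλ_ih_i)
Numerator: 0.583×560 + 0.78×120 = 420.1
Denominator: 1 + 0.583×7.5 + 0.78×3.3 = 7.946
R = 420.1/7.946 = 52.86 kJ/min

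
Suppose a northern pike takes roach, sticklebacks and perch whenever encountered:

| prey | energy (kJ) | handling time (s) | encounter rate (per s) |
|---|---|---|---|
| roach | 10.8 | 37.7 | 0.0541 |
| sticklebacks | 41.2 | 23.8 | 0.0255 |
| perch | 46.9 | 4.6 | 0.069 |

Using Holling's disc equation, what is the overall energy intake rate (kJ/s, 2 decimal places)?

1.23 kJ/s

R = Σλ_iE_i / (1 + Σλ_ih_i)
Numerator: 0.0541×10.8 + 0.0255×41.2 + 0.069×46.9 = 4.871
Denominator: 1 + 0.0541×37.7 + 0.0255×23.8 + 0.069×4.6 = 3.964
R = 4.871/3.964 = 1.229 kJ/s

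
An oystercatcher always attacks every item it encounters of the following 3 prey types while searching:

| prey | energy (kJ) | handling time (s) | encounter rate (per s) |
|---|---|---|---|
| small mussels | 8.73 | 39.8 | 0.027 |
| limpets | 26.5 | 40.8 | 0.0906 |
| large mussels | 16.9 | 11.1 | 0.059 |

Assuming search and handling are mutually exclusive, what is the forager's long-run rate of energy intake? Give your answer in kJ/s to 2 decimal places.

0.57 kJ/s

Energy encountered per unit search time: 0.027×8.73 + 0.0906×26.5 + 0.059×16.9 = 3.634 kJ/s.
Handling time per unit search time: 0.027×39.8 + 0.0906×40.8 + 0.059×11.1 = 5.426.
Rate = 3.634/(1 + 5.426) = 0.5655 kJ/s.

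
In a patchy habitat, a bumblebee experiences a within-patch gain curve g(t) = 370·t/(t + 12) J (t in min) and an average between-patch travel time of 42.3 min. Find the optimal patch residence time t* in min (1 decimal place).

Maximise g(t)/(T+t): set derivative to zero → g'(t)(T+t) = g(t).
g'(t) = 370·12/(t + 12)². Setting 370·12/(t+12)² = 370t/[(t+12)(42.3+t)] gives 12(42.3+t) = t(t+12), so t² = 12×42.3 = 507.6.
t* = √507.6 = 22.53 min.

22.5 min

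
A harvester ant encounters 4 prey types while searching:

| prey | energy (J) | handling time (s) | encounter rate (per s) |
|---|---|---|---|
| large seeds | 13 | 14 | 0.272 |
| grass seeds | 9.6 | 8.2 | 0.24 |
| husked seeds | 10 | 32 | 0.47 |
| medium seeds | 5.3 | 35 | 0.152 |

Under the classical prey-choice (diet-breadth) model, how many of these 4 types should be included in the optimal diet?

E/h in descending order: grass seeds 1.17, large seeds 0.929, husked seeds 0.312, medium seeds 0.151 J/s. The optimal diet is the largest prefix of this list for which every included type satisfies E_i/h_i > R on the types above it.
Rate on top 1: 0.7763. large seeds: 0.929 > 0.7763 → include.
Rate on top 2: 0.8619. husked seeds: 0.312 < 0.8619 → exclude; stop.
Optimal diet: grass seeds, large seeds — 2 of 4 types.

2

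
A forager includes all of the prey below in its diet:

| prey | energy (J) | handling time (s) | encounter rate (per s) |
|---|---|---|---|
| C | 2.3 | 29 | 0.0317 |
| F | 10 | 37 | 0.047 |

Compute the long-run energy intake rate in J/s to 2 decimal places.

Energy encountered per unit search time: 0.0317×2.3 + 0.047×10 = 0.5429 J/s.
Handling time per unit search time: 0.0317×29 + 0.047×37 = 2.658.
Rate = 0.5429/(1 + 2.658) = 0.1484 J/s.

0.15 J/s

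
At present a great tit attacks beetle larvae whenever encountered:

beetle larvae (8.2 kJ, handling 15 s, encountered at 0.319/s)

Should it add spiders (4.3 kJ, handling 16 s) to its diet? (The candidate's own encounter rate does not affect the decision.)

On beetle larvae alone, R = ΣλE/(1+Σλh) = 2.616/5.785 = 0.4522 kJ/s.
Profitability of spiders: 4.3/16 = 0.2687 kJ/s.
0.2687 < 0.4522, so adding spiders would lower the average — exclude it.

No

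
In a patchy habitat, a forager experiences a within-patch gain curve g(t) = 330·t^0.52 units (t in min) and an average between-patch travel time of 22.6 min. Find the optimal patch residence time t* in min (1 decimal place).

24.5 min

Optimal t* satisfies g'(t*) = g(t*)/(T + t*).
g'(t) = 0.52·330·t^-0.48. Setting 0.52·330·t^-0.48 = 330·t^0.52/(22.6+t) gives 0.52(22.6+t) = t, so 0.48·t = 0.52×22.6.
t* = 0.52×22.6/0.48 = 24.48 min.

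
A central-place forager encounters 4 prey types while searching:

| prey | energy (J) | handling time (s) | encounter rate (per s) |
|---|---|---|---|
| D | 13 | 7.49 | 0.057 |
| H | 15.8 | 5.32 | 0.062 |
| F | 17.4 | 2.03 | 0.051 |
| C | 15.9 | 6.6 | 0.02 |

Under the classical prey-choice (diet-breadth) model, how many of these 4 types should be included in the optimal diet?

Profitabilities (E/h, J/s): F 8.57, H 2.97, C 2.41, D 1.74. Add prey in this order while the next type's profitability exceeds the intake rate on those already taken.
Rate on top 1: 0.8041. H: 2.97 > 0.8041 → include.
Rate on top 2: 1.303. C: 2.41 > 1.303 → include.
Rate on top 3: 1.396. D: 1.74 > 1.396 → include.
Optimal diet: F, H, C, D — 4 of 4 types.

4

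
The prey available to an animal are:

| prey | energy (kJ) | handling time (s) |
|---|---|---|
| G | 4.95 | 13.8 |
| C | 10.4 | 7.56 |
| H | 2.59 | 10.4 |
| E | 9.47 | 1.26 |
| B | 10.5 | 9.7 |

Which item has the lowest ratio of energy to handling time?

Profitability E/h (kJ/s): G = 4.95/13.8 = 0.359, C = 10.4/7.56 = 1.38, H = 2.59/10.4 = 0.249, E = 9.47/1.26 = 7.52, B = 10.5/9.7 = 1.08.
Ranked: E > C > B > G > H.

H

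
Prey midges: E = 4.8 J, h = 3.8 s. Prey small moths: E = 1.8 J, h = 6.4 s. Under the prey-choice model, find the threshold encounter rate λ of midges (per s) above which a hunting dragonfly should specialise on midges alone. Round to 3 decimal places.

0.075 per s

The zero-one rule: include small moths iff E₂/h₂ > λE₁/(1+λh₁). Equality gives the switch point.
λE₁h₂ = E₂ + λE₂h₁ ⇒ λ = E₂/(E₁h₂ − E₂h₁) = 1.8/(30.72 − 6.84) = 0.07538 per s.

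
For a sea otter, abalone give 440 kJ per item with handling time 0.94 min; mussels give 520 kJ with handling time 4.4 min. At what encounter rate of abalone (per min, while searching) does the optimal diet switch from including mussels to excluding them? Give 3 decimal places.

At the threshold, the rate on abalone alone equals the profitability of mussels: λ·440/(1 + λ·0.94) = 520/4.4 = 118.2.
Rearranging, λ(440 − 118.2×0.94) = 118.2, so λ = 118.2/328.9 = 0.3593 per min.

0.359 per min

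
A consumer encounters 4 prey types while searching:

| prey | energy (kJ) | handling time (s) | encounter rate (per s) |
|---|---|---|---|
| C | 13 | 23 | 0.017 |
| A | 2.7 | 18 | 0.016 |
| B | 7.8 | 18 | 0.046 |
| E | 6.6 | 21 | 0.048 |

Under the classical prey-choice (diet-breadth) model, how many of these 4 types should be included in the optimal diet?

3

E/h in descending order: C 0.565, B 0.433, E 0.314, A 0.15 kJ/s. The optimal diet is the largest prefix of this list for which every included type satisfies E_i/h_i > R on the types above it.
Rate on top 1: 0.1589. B: 0.433 > 0.1589 → include.
Rate on top 2: 0.2613. E: 0.314 > 0.2613 → include.
Rate on top 3: 0.2778. A: 0.15 < 0.2778 → exclude; stop.
Optimal diet: C, B, E — 3 of 4 types.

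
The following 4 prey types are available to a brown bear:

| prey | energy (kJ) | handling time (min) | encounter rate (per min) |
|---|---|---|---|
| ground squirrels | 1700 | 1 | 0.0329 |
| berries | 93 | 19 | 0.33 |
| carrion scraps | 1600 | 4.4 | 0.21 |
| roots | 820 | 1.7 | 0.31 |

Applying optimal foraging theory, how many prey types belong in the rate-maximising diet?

E/h in descending order: ground squirrels 1.7e+03, roots 482, carrion scraps 364, berries 4.89 kJ/min. The optimal diet is the largest prefix of this list for which every included type satisfies E_i/h_i > R on the types above it.
Rate on top 1: 54.15. roots: 482 > 54.15 → include.
Rate on top 2: 198.8. carrion scraps: 364 > 198.8 → include.
Rate on top 3: 260.1. berries: 4.89 < 260.1 → exclude; stop.
Optimal diet: ground squirrels, roots, carrion scraps — 3 of 4 types.

3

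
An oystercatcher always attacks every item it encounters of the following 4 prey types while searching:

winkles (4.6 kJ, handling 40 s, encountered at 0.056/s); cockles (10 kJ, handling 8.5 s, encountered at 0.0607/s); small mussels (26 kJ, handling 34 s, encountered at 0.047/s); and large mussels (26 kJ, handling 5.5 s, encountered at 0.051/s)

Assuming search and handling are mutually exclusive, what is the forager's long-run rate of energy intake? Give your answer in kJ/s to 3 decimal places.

R = Σλ_iE_i / (1 + Σλ_ih_i)
Numerator: 0.056×4.6 + 0.0607×10 + 0.047×26 + 0.051×26 = 3.413
Denominator: 1 + 0.056×40 + 0.0607×8.5 + 0.047×34 + 0.051×5.5 = 5.634
R = 3.413/5.634 = 0.6057 kJ/s

0.606 kJ/s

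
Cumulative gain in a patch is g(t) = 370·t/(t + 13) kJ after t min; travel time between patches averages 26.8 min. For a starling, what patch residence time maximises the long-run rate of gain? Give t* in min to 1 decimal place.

Optimal t* satisfies g'(t*) = g(t*)/(T + t*).
g'(t) = 370·13/(t + 13)². Setting 370·13/(t+13)² = 370t/[(t+13)(26.8+t)] gives 13(26.8+t) = t(t+13), so t² = 13×26.8 = 348.4.
t* = √348.4 = 18.67 min.

18.7 min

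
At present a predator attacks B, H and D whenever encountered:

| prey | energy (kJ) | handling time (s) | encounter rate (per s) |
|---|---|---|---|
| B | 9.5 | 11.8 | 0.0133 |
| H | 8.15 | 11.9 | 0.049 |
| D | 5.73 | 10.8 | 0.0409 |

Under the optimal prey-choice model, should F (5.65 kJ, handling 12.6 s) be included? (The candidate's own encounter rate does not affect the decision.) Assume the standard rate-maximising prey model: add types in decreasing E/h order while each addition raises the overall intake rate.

Intake rate on the current diet: R = (0.0133×9.5 + 0.049×8.15 + 0.0409×5.73) / (1 + 0.0133×11.8 + 0.049×11.9 + 0.0409×10.8) = 0.7601/2.182 = 0.3484 kJ/s.
F: E/h = 5.65/12.6 = 0.4484 kJ/s.
Since 0.4484 > R, including F increases the long-run rate.

Yes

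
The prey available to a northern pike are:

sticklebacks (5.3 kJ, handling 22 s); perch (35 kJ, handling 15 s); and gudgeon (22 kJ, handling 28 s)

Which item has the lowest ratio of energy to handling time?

Profitability E/h (kJ/s): sticklebacks = 5.3/22 = 0.241, perch = 35/15 = 2.33, gudgeon = 22/28 = 0.786.
Ranked: perch > gudgeon > sticklebacks.

sticklebacks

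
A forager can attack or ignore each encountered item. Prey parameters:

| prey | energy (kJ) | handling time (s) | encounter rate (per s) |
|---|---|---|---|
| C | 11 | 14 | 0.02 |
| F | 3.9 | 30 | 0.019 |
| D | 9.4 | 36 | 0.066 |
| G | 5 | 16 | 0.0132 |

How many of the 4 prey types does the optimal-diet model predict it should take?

3

Profitabilities (E/h, kJ/s): C 0.786, G 0.312, D 0.261, F 0.13. Add prey in this order while the next type's profitability exceeds the intake rate on those already taken.
Rate on top 1: 0.1719. G: 0.312 > 0.1719 → include.
Rate on top 2: 0.1918. D: 0.261 > 0.1918 → include.
Rate on top 3: 0.2344. F: 0.13 < 0.2344 → exclude; stop.
Optimal diet: C, G, D — 3 of 4 types.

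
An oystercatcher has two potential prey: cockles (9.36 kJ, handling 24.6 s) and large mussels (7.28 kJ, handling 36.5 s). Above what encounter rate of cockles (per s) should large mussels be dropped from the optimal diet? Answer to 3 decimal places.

0.045 per s

The zero-one rule: include large mussels iff E₂/h₂ > λE₁/(1+λh₁). Equality gives the switch point.
λE₁h₂ = E₂ + λE₂h₁ ⇒ λ = E₂/(E₁h₂ − E₂h₁) = 7.28/(341.6 − 179.1) = 0.04479 per s.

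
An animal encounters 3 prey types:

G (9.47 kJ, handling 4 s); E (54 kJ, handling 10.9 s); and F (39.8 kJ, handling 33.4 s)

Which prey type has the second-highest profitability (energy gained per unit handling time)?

Profitability E/h (kJ/s): G = 9.47/4 = 2.37, E = 54/10.9 = 4.95, F = 39.8/33.4 = 1.19.
Ranked: E > G > F.

G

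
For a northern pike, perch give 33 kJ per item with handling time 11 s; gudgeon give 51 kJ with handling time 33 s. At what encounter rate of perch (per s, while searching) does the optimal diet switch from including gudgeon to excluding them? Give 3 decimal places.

At the threshold, the rate on perch alone equals the profitability of gudgeon: λ·33/(1 + λ·11) = 51/33 = 1.545.
Rearranging, λ(33 − 1.545×11) = 1.545, so λ = 1.545/16 = 0.09659 per s.

0.097 per s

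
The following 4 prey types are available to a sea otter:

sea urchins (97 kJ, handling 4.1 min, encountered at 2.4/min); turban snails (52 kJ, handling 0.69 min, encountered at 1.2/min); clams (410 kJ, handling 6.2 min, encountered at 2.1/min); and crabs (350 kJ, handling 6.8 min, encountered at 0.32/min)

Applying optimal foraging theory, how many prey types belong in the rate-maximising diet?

2

Profitabilities (E/h, kJ/min): turban snails 75.4, clams 66.1, crabs 51.5, sea urchins 23.7. Add prey in this order while the next type's profitability exceeds the intake rate on those already taken.
Rate on top 1: 34.14. clams: 66.1 > 34.14 → include.
Rate on top 2: 62.19. crabs: 51.5 < 62.19 → exclude; stop.
Optimal diet: turban snails, clams — 2 of 4 types.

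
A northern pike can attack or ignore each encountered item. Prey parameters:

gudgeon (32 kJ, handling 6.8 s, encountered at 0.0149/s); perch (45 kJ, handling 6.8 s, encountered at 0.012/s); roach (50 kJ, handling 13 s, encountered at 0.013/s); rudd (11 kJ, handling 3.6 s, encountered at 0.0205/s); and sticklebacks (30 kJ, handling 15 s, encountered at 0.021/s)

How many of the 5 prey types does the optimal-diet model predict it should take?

5

E/h in descending order: perch 6.62, gudgeon 4.71, roach 3.85, rudd 3.06, sticklebacks 2 kJ/s. The optimal diet is the largest prefix of this list for which every included type satisfies E_i/h_i > R on the types above it.
Rate on top 1: 0.4993. gudgeon: 4.71 > 0.4993 → include.
Rate on top 2: 0.8596. roach: 3.85 > 0.8596 → include.
Rate on top 3: 1.233. rudd: 3.06 > 1.233 → include.
Rate on top 4: 1.327. sticklebacks: 2 > 1.327 → include.
Optimal diet: perch, gudgeon, roach, rudd, sticklebacks — 5 of 5 types.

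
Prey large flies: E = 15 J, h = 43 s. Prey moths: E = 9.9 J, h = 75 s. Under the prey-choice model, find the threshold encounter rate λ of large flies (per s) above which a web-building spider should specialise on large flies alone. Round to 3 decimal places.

0.014 per s

Drop moths once their profitability E₂/h₂ falls below the rate achievable on large flies alone: E₂/h₂ = λE₁/(1 + λh₁).
Solve for λ: λE₁h₂ = E₂(1 + λh₁) → λ(E₁h₂ − E₂h₁) = E₂ → λ = E₂/(E₁h₂ − E₂h₁).
λ = 9.9/(15×75 − 9.9×43) = 9.9/699.3 = 0.01416 per s.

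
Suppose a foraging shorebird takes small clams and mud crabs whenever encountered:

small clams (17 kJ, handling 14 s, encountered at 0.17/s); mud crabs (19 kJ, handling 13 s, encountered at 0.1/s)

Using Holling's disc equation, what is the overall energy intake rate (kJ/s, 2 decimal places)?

R = Σλ_iE_i / (1 + Σλ_ih_i)
Numerator: 0.17×17 + 0.1×19 = 4.79
Denominator: 1 + 0.17×14 + 0.1×13 = 4.68
R = 4.79/4.68 = 1.024 kJ/s

1.02 kJ/s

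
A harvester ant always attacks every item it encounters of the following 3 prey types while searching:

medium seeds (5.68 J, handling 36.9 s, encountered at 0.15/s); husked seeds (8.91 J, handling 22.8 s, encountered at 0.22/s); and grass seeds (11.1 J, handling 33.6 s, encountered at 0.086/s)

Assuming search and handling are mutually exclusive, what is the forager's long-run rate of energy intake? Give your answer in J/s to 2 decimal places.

R = (0.15×5.68 + 0.22×8.91 + 0.086×11.1) / (1 + 0.15×36.9 + 0.22×22.8 + 0.086×33.6) = 3.767/14.44 = 0.2608 J/s.

0.26 J/s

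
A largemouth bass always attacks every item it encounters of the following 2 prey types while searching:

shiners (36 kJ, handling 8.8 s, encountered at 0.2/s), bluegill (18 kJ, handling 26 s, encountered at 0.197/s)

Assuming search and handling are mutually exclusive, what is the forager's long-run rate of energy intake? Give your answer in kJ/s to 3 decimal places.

1.363 kJ/s

Energy encountered per unit search time: 0.2×36 + 0.197×18 = 10.75 kJ/s.
Handling time per unit search time: 0.2×8.8 + 0.197×26 = 6.882.
Rate = 10.75/(1 + 6.882) = 1.363 kJ/s.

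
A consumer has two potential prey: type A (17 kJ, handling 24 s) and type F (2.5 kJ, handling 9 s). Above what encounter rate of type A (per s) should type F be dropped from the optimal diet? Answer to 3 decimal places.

0.027 per s

Drop type F once their profitability E₂/h₂ falls below the rate achievable on type A alone: E₂/h₂ = λE₁/(1 + λh₁).
Solve for λ: λE₁h₂ = E₂(1 + λh₁) → λ(E₁h₂ − E₂h₁) = E₂ → λ = E₂/(E₁h₂ − E₂h₁).
λ = 2.5/(17×9 − 2.5×24) = 2.5/93 = 0.02688 per s.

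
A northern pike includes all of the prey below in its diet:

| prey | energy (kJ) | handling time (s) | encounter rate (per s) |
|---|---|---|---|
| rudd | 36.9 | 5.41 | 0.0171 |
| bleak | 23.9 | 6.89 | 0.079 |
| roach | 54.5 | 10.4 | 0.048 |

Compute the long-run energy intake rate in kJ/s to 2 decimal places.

2.40 kJ/s

R = Σλ_iE_i / (1 + Σλ_ih_i)
Numerator: 0.0171×36.9 + 0.079×23.9 + 0.048×54.5 = 5.135
Denominator: 1 + 0.0171×5.41 + 0.079×6.89 + 0.048×10.4 = 2.136
R = 5.135/2.136 = 2.404 kJ/s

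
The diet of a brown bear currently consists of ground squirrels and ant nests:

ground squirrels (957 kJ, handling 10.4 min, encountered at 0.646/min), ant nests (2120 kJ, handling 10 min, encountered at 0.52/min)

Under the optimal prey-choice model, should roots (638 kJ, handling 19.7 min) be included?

On ground squirrels and ant nests alone, R = ΣλE/(1+Σλh) = 1721/12.92 = 133.2 kJ/min.
roots: E/h = 638/19.7 = 32.39 kJ/min.
Since 32.39 < R, time spent handling roots is better spent searching.

No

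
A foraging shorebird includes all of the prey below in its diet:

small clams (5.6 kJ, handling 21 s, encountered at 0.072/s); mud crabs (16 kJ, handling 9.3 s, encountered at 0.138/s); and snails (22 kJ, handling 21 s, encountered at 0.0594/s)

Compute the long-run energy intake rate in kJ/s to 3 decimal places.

0.777 kJ/s

Energy encountered per unit search time: 0.072×5.6 + 0.138×16 + 0.0594×22 = 3.918 kJ/s.
Handling time per unit search time: 0.072×21 + 0.138×9.3 + 0.0594×21 = 4.043.
Rate = 3.918/(1 + 4.043) = 0.7769 kJ/s.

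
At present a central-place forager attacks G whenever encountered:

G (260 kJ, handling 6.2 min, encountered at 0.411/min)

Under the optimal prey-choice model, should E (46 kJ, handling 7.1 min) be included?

No

On G alone, R = ΣλE/(1+Σλh) = 106.9/3.548 = 30.12 kJ/min.
Profitability of E: 46/7.1 = 6.479 kJ/min.
6.479 < 30.12, so adding E would lower the average — exclude it.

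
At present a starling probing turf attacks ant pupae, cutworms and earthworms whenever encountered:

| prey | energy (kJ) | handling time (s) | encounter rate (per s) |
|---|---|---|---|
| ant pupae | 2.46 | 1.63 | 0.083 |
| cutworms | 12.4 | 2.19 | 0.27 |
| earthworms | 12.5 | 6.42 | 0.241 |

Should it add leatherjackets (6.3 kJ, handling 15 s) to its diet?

Current rate: (0.083×2.46 + 0.27×12.4 + 0.241×12.5)/(1 + 0.083×1.63 + 0.27×2.19 + 0.241×6.42) = 2.005 kJ/s.
Profitability of leatherjackets: 6.3/15 = 0.42 kJ/s.
Since 0.42 < R, time spent handling leatherjackets is better spent searching.

No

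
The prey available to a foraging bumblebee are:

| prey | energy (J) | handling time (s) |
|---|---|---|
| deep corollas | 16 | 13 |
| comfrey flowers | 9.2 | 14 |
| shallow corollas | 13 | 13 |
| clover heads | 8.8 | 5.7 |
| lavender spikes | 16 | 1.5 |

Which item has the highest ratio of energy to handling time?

Profitability E/h (J/s): deep corollas = 16/13 = 1.23, comfrey flowers = 9.2/14 = 0.657, shallow corollas = 13/13 = 1, clover heads = 8.8/5.7 = 1.54, lavender spikes = 16/1.5 = 10.7.
Ranked: lavender spikes > clover heads > deep corollas > shallow corollas > comfrey flowers.

lavender spikes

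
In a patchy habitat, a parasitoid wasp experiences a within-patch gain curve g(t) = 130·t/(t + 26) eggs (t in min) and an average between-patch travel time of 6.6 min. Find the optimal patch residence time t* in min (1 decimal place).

Optimal t* satisfies g'(t*) = g(t*)/(T + t*).
g'(t) = 130·26/(t + 26)². Setting 130·26/(t+26)² = 130t/[(t+26)(6.6+t)] gives 26(6.6+t) = t(t+26), so t² = 26×6.6 = 171.6.
t* = √171.6 = 13.1 min.

13.1 min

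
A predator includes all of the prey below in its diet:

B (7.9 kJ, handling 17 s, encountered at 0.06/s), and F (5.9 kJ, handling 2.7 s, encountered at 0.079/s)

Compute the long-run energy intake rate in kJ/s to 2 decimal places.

0.42 kJ/s

R = (0.06×7.9 + 0.079×5.9) / (1 + 0.06×17 + 0.079×2.7) = 0.9401/2.233 = 0.4209 kJ/s.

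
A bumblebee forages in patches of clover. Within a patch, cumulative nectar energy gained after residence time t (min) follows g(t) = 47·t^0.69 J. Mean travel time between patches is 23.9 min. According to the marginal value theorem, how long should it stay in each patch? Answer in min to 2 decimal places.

53.20 min

Optimal t* satisfies g'(t*) = g(t*)/(T + t*).
g'(t) = 0.69·47·t^-0.31. Setting 0.69·47·t^-0.31 = 47·t^0.69/(23.9+t) gives 0.69(23.9+t) = t, so 0.31·t = 0.69×23.9.
t* = 0.69×23.9/0.31 = 53.2 min.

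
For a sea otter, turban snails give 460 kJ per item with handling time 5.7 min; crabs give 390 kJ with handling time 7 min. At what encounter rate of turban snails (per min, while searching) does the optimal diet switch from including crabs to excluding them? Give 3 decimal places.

Drop crabs once their profitability E₂/h₂ falls below the rate achievable on turban snails alone: E₂/h₂ = λE₁/(1 + λh₁).
Solve for λ: λE₁h₂ = E₂(1 + λh₁) → λ(E₁h₂ − E₂h₁) = E₂ → λ = E₂/(E₁h₂ − E₂h₁).
λ = 390/(460×7 − 390×5.7) = 390/997 = 0.3912 per min.

0.391 per min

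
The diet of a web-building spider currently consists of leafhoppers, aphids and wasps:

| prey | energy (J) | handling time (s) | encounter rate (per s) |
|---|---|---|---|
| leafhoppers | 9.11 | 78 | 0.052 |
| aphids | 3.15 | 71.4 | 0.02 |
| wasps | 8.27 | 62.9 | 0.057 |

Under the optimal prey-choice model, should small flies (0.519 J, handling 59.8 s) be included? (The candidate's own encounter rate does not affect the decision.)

Current rate: (0.052×9.11 + 0.02×3.15 + 0.057×8.27)/(1 + 0.052×78 + 0.02×71.4 + 0.057×62.9) = 0.1001 J/s.
Profitability of small flies: 0.519/59.8 = 0.008679 J/s.
Since 0.008679 < R, time spent handling small flies is better spent searching.

No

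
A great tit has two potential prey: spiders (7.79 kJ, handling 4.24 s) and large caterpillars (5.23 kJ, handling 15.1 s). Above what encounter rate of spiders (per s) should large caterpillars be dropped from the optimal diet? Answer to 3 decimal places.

At the threshold, the rate on spiders alone equals the profitability of large caterpillars: λ·7.79/(1 + λ·4.24) = 5.23/15.1 = 0.3464.
Rearranging, λ(7.79 − 0.3464×4.24) = 0.3464, so λ = 0.3464/6.321 = 0.05479 per s.

0.055 per s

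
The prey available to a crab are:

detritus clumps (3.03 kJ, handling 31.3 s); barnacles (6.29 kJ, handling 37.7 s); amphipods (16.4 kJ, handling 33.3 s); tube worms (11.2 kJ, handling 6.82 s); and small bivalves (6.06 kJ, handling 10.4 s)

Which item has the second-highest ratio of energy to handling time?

small bivalves

Profitability E/h (kJ/s): detritus clumps = 3.03/31.3 = 0.0968, barnacles = 6.29/37.7 = 0.167, amphipods = 16.4/33.3 = 0.492, tube worms = 11.2/6.82 = 1.64, small bivalves = 6.06/10.4 = 0.583.
Ranked: tube worms > small bivalves > amphipods > barnacles > detritus clumps.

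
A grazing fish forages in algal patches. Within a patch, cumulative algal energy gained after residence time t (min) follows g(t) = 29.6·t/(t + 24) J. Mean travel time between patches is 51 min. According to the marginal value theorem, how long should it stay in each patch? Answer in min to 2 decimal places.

34.99 min

By the marginal value theorem, leave when the instantaneous gain rate g'(t) equals the habitat-wide average g(t)/(T + t).
g'(t) = 29.6·24/(t + 24)². Setting 29.6·24/(t+24)² = 29.6t/[(t+24)(51+t)] gives 24(51+t) = t(t+24), so t² = 24×51 = 1224.
t* = √1224 = 34.99 min.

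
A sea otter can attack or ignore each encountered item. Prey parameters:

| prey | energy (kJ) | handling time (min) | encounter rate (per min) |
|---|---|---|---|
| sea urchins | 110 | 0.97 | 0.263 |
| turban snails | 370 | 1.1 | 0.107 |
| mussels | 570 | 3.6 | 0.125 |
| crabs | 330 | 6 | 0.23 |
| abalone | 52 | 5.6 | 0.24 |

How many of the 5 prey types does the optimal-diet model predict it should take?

3

E/h in descending order: turban snails 336, mussels 158, sea urchins 113, crabs 55, abalone 9.29 kJ/min. The optimal diet is the largest prefix of this list for which every included type satisfies E_i/h_i > R on the types above it.
Rate on top 1: 35.42. mussels: 158 > 35.42 → include.
Rate on top 2: 70.7. sea urchins: 113 > 70.7 → include.
Rate on top 3: 76.68. crabs: 55 < 76.68 → exclude; stop.
Optimal diet: turban snails, mussels, sea urchins — 3 of 5 types.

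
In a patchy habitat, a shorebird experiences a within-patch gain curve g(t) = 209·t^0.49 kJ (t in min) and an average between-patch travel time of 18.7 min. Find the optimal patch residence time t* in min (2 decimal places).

Maximise g(t)/(T+t): set derivative to zero → g'(t)(T+t) = g(t).
g'(t) = 0.49·209·t^-0.51. Setting 0.49·209·t^-0.51 = 209·t^0.49/(18.7+t) gives 0.49(18.7+t) = t, so 0.51·t = 0.49×18.7.
t* = 0.49×18.7/0.51 = 17.97 min.

17.97 min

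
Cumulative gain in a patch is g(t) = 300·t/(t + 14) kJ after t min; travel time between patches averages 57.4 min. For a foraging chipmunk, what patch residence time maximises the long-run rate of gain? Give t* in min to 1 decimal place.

Maximise g(t)/(T+t): set derivative to zero → g'(t)(T+t) = g(t).
g'(t) = 300·14/(t + 14)². Setting 300·14/(t+14)² = 300t/[(t+14)(57.4+t)] gives 14(57.4+t) = t(t+14), so t² = 14×57.4 = 803.6.
t* = √803.6 = 28.35 min.

28.3 min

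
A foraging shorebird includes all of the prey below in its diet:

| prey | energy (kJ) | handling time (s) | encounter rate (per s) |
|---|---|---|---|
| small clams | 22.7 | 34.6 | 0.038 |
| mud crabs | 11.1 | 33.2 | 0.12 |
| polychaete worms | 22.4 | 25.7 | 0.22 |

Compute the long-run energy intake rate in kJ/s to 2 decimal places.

0.60 kJ/s

Energy encountered per unit search time: 0.038×22.7 + 0.12×11.1 + 0.22×22.4 = 7.123 kJ/s.
Handling time per unit search time: 0.038×34.6 + 0.12×33.2 + 0.22×25.7 = 10.95.
Rate = 7.123/(1 + 10.95) = 0.5959 kJ/s.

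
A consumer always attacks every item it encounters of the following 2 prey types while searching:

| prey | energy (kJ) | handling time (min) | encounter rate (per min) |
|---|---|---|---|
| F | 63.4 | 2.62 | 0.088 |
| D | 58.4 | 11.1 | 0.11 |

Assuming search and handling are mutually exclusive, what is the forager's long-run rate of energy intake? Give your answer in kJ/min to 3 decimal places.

Energy encountered per unit search time: 0.088×63.4 + 0.11×58.4 = 12 kJ/min.
Handling time per unit search time: 0.088×2.62 + 0.11×11.1 = 1.452.
Rate = 12/(1 + 1.452) = 4.896 kJ/min.

4.896 kJ/min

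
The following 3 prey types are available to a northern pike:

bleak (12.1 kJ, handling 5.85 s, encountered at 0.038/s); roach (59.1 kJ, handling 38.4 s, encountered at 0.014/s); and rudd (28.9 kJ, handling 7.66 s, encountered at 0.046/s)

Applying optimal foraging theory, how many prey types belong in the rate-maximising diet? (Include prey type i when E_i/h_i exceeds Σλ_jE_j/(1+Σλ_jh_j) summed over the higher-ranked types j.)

3

E/h in descending order: rudd 3.77, bleak 2.07, roach 1.54 kJ/s. The optimal diet is the largest prefix of this list for which every included type satisfies E_i/h_i > R on the types above it.
Rate on top 1: 0.983. bleak: 2.07 > 0.983 → include.
Rate on top 2: 1.136. roach: 1.54 > 1.136 → include.
Optimal diet: rudd, bleak, roach — 3 of 3 types.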